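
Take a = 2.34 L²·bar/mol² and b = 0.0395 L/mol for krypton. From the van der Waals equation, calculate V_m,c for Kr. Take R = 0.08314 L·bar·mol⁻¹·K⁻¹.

For a van der Waals gas, V_m,c = 3b.
V_m,c = 3×0.0395 = 0.1185 L/mol

V_m,c ≈ 0.1185 L/mol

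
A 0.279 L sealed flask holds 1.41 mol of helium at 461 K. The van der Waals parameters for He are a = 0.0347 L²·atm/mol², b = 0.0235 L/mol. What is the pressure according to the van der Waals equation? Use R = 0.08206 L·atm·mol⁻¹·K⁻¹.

P = nRT/(V − nb) − a n²/V²
nRT/(V − nb) = (1.41)(0.08206)(461)/(0.279 − 1.41×0.0235) = 53.340/0.24587 = 216.94 atm
a n²/V² = (0.0347)(1.41)²/(0.279)² = 0.88626 atm
P = 216.94 − 0.88626 = 216.1 atm

P ≈ 216.1 atm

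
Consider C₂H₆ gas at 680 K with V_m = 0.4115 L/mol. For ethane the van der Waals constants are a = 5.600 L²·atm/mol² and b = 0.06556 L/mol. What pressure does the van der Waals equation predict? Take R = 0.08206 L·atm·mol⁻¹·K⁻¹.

P ≈ 128.2 atm

P = RT/(V_m − b) − a/V_m²
RT/(V_m − b) = (0.08206)(680)/(0.4115 − 0.06556) = 55.801/0.34594 = 161.30 atm
a/V_m² = 5.600/(0.4115)² = 33.071 atm
P = 161.30 − 33.071 = 128.2 atm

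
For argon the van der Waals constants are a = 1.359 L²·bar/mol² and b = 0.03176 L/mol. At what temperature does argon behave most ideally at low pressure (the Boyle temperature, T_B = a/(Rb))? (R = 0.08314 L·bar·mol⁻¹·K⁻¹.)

T_B ≈ 514.7 K

For a van der Waals gas the second virial coefficient B₂ = b − a/(RT) vanishes at T_B = a/(Rb).
T_B = 1.359/(0.08314×0.03176) = 1.359/0.0026405 = 514.7 K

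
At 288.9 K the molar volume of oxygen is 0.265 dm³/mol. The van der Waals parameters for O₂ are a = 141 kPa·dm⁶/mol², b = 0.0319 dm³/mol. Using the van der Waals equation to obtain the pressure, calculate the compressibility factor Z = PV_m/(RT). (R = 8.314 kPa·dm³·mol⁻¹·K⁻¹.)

Z ≈ 0.9153

P = RT/(V_m − b) − a/V_m² = (8.314)(288.9)/(0.265 − 0.0319) − 141/(0.265)²
  = 2401.9/0.23310 − 2007.8 = 10304 − 2007.8 = 8296 kPa
Z = PV_m/(RT) = (8296)(0.265)/((8.314)(288.9)) = 2198.4/2401.9 = 0.9153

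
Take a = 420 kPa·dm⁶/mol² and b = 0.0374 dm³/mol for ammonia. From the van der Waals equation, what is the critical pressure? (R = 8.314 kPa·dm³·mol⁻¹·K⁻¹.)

For a van der Waals gas, P_c = a/(27b²).
P_c = 420/(27×(0.0374)²) = 420/0.037767 = 11121 kPa

P_c ≈ 11121 kPa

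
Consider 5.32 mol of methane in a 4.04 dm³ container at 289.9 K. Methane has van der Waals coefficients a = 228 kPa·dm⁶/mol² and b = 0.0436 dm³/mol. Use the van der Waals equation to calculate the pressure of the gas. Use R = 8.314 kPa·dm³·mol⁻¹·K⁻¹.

P ≈ 2972 kPa

P = nRT/(V − nb) − a n²/V²
nRT/(V − nb) = (5.32)(8.314)(289.9)/(4.04 − 5.32×0.0436) = 12822/3.8080 = 3367.1 kPa
a n²/V² = (228)(5.32)²/(4.04)² = 395.36 kPa
P = 3367.1 − 395.36 = 2972 kPa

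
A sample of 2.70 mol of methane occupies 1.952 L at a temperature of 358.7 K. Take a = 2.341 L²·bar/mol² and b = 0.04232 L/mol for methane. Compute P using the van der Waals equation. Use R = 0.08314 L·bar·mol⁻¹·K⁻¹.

P = nRT/(V − nb) − a n²/V²
nRT/(V − nb) = (2.70)(0.08314)(358.7)/(1.952 − 2.70×0.04232) = 80.520/1.8377 = 43.816 bar
a n²/V² = (2.341)(2.70)²/(1.952)² = 4.4789 bar
P = 43.816 − 4.4789 = 39.34 bar

P ≈ 39.34 bar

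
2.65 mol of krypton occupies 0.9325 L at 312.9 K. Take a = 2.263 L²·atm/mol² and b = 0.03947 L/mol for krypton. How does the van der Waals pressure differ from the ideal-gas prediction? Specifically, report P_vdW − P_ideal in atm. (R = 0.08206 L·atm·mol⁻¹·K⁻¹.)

ΔP ≈ -9.057 atm

Ideal: P_ideal = nRT/V = (2.65)(0.08206)(312.9)/0.9325 = 72.9683 atm
vdW: P = nRT/(V − nb) − a n²/V² = 68.0429/0.827905 − 15.8919/0.869556 = 82.1868 − 18.2759 = 63.9109 atm
ΔP = 63.9109 − 72.9683 = -9.057 atm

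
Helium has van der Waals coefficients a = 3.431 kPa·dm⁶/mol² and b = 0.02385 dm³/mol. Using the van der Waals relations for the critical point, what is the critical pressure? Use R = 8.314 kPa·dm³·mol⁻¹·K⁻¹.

For a van der Waals gas, P_c = a/(27b²).
P_c = 3.431/(27×(0.02385)²) = 3.431/0.015358 = 223.4 kPa

P_c ≈ 223.4 kPa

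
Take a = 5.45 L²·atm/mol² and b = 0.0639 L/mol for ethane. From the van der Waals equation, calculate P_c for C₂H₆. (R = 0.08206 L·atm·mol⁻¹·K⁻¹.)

For a van der Waals gas, P_c = a/(27b²).
P_c = 5.45/(27×(0.0639)²) = 5.45/0.11025 = 49.43 atm

P_c ≈ 49.43 atm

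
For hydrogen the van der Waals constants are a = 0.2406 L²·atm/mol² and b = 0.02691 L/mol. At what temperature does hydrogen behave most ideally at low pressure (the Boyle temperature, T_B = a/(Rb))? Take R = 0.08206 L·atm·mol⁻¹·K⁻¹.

For a van der Waals gas the second virial coefficient B₂ = b − a/(RT) vanishes at T_B = a/(Rb).
T_B = 0.2406/(0.08206×0.02691) = 0.2406/0.0022082 = 109.0 K

T_B ≈ 109.0 K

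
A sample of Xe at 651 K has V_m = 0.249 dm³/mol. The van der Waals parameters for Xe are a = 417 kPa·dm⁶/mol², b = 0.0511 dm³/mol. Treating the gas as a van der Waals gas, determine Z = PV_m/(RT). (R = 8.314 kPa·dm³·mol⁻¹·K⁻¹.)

P = RT/(V_m − b) − a/V_m² = (8.314)(651)/(0.249 − 0.0511) − 417/(0.249)²
  = 5412.4/0.19790 − 6725.7 = 27349 − 6725.7 = 20623 kPa
Z = PV_m/(RT) = (20623)(0.249)/((8.314)(651)) = 5135.1/5412.4 = 0.9488

Z ≈ 0.9488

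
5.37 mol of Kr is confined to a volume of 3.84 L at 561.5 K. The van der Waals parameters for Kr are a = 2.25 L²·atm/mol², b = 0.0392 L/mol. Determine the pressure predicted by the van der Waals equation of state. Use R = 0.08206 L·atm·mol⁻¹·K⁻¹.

P ≈ 63.77 atm

P = nRT/(V − nb) − a n²/V²
nRT/(V − nb) = (5.37)(0.08206)(561.5)/(3.84 − 5.37×0.0392) = 247.43/3.6295 = 68.172 atm
a n²/V² = (2.25)(5.37)²/(3.84)² = 4.4002 atm
P = 68.172 − 4.4002 = 63.77 atm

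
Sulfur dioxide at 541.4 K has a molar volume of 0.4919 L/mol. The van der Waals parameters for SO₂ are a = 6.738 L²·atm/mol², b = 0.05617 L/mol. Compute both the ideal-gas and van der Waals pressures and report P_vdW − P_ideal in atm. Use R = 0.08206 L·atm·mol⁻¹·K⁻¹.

ΔP ≈ -16.20 atm

Ideal: P_ideal = RT/V_m = (0.08206)(541.4)/0.4919 = 90.3177 atm
vdW: P = RT/(V_m − b) − a/V_m² = 44.4273/0.435730 − 6.738/0.241966 = 101.961 − 27.8469 = 74.114 atm
ΔP = 74.114 − 90.3177 = -16.20 atm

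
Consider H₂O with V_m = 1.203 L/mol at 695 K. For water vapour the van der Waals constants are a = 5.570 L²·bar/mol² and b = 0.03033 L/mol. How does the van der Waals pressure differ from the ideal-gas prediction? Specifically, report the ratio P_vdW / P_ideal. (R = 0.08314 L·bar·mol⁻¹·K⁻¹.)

Ideal: P_ideal = RT/V_m = (0.08314)(695)/1.203 = 48.0318 bar
vdW: P = RT/(V_m − b) − a/V_m² = 57.7823/1.17267 − 5.570/1.44721 = 49.2741 − 3.84878 = 45.4253 bar
Ratio = 45.4253/48.0318 = 0.9457

P_vdW / P_ideal ≈ 0.9457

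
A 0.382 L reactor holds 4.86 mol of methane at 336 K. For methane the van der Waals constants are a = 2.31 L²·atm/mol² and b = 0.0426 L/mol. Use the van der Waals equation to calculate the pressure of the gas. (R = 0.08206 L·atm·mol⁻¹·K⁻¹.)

P ≈ 392.0 atm

P = nRT/(V − nb) − a n²/V²
nRT/(V − nb) = (4.86)(0.08206)(336)/(0.382 − 4.86×0.0426) = 134.00/0.17496 = 765.89 atm
a n²/V² = (2.31)(4.86)²/(0.382)² = 373.90 atm
P = 765.89 − 373.90 = 392.0 atm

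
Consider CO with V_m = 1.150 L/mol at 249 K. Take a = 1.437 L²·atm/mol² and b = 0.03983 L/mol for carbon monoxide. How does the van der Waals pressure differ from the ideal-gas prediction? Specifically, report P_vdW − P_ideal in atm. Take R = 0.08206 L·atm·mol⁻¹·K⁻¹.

ΔP ≈ -0.449 atm

Ideal: P_ideal = RT/V_m = (0.08206)(249)/1.150 = 17.7678 atm
vdW: P = RT/(V_m − b) − a/V_m² = 20.4329/1.11017 − 1.437/1.32250 = 18.4052 − 1.08658 = 17.3186 atm
ΔP = 17.3186 − 17.7678 = -0.449 atm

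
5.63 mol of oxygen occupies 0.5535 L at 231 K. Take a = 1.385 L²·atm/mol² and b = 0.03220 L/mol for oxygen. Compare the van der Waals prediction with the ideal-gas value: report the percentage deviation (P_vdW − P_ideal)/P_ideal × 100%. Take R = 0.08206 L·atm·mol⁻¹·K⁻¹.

Ideal: P_ideal = nRT/V = (5.63)(0.08206)(231)/0.5535 = 192.812 atm
vdW: P = nRT/(V − nb) − a n²/V² = 106.721/0.372214 − 43.9002/0.306362 = 286.719 − 143.295 = 143.424 atm
% deviation = (143.424 − 192.812)/192.812 × 100% = -25.61%

-25.61 %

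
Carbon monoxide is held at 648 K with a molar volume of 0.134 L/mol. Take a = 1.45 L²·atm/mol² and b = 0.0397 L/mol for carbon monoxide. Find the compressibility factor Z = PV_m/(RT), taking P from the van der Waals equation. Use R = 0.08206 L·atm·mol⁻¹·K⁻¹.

P = RT/(V_m − b) − a/V_m² = (0.08206)(648)/(0.134 − 0.0397) − 1.45/(0.134)²
  = 53.175/0.094300 − 80.753 = 563.89 − 80.753 = 483.14 atm
Z = PV_m/(RT) = (483.14)(0.134)/((0.08206)(648)) = 64.741/53.175 = 1.218

Z ≈ 1.218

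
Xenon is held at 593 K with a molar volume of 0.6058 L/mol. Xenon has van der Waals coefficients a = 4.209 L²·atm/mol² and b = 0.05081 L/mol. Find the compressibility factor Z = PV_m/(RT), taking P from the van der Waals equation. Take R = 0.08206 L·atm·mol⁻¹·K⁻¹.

P = RT/(V_m − b) − a/V_m² = (0.08206)(593)/(0.6058 − 0.05081) − 4.209/(0.6058)²
  = 48.662/0.55499 − 11.469 = 87.681 − 11.469 = 76.212 atm
Z = PV_m/(RT) = (76.212)(0.6058)/((0.08206)(593)) = 46.169/48.662 = 0.9488

Z ≈ 0.9488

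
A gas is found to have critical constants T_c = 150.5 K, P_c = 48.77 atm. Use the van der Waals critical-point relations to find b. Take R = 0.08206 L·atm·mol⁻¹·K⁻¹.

From T_c = 8a/(27Rb) and P_c = a/(27b²): b = R T_c/(8 P_c).
b = (0.08206)(150.5)/(8×48.77) = 12.350/390.16 = 0.03165 L/mol

b ≈ 0.03165 L/mol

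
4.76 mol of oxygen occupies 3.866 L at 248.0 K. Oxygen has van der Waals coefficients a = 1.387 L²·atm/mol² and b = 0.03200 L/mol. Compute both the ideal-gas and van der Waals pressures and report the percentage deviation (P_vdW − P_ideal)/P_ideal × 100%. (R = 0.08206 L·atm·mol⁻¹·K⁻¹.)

Ideal: P_ideal = nRT/V = (4.76)(0.08206)(248.0)/3.866 = 25.0570 atm
vdW: P = nRT/(V − nb) − a n²/V² = 96.8702/3.71368 − 31.4261/14.9460 = 26.0847 − 2.10264 = 23.9821 atm
% deviation = (23.9821 − 25.0570)/25.0570 × 100% = -4.29%

-4.29 %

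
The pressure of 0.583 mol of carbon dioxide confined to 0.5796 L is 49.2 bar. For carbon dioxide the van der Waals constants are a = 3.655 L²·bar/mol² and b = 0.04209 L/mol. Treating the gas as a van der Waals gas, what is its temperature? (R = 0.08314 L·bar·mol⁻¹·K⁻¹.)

T = (P + a n²/V²)(V − nb)/(nR)
P + a n²/V² = 49.2 + (3.655)(0.583)²/(0.5796)² = 52.898 bar
V − nb = 0.5796 − (0.583)(0.04209) = 0.55506 L
T = (52.898)(0.55506)/((0.583)(0.08314)) = 605.8 K

T ≈ 605.8 K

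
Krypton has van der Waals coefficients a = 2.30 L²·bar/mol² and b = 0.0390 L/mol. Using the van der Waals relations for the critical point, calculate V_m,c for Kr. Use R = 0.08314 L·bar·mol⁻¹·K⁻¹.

V_m,c ≈ 0.1170 L/mol

For a van der Waals gas, V_m,c = 3b.
V_m,c = 3×0.0390 = 0.1170 L/mol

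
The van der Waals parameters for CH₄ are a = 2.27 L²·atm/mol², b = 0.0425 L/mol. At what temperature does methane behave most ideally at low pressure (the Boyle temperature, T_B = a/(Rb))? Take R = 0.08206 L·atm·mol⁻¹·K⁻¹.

T_B ≈ 650.9 K

For a van der Waals gas the second virial coefficient B₂ = b − a/(RT) vanishes at T_B = a/(Rb).
T_B = 2.27/(0.08206×0.0425) = 2.27/0.0034876 = 650.9 K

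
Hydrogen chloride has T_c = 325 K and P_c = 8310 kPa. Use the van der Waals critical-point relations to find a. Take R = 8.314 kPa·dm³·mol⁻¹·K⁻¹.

From T_c = 8a/(27Rb) and P_c = a/(27b²): a = 27 R² T_c²/(64 P_c).
a = 27×(8.314)²×(325)²/(64×8310) = 197129003/531840 = 370.7 kPa·dm⁶/mol²

a ≈ 370.7 kPa·dm⁶/mol²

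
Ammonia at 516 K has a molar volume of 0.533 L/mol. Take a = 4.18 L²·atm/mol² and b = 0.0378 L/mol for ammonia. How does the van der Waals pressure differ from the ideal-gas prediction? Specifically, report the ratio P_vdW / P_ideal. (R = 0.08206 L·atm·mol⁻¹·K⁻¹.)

P_vdW / P_ideal ≈ 0.8911

Ideal: P_ideal = RT/V_m = (0.08206)(516)/0.533 = 79.4427 atm
vdW: P = RT/(V_m − b) − a/V_m² = 42.3430/0.495200 − 4.18/0.284089 = 85.5069 − 14.7137 = 70.7932 atm
Ratio = 70.7932/79.4427 = 0.8911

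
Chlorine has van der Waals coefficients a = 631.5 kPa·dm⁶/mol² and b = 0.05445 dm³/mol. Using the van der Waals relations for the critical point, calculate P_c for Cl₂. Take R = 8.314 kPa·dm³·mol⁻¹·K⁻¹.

P_c ≈ 7889 kPa

For a van der Waals gas, P_c = a/(27b²).
P_c = 631.5/(27×(0.05445)²) = 631.5/0.080050 = 7889 kPa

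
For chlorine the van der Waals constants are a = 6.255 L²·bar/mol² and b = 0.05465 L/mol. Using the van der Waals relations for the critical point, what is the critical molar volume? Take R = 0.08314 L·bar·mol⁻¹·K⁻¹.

For a van der Waals gas, V_m,c = 3b.
V_m,c = 3×0.05465 = 0.1640 L/mol

V_m,c ≈ 0.1640 L/mol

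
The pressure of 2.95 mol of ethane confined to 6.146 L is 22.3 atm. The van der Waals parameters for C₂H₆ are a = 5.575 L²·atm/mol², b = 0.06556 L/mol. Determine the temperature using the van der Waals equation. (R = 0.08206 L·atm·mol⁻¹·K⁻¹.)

T ≈ 579.9 K

T = (P + a n²/V²)(V − nb)/(nR)
P + a n²/V² = 22.3 + (5.575)(2.95)²/(6.146)² = 23.584 atm
V − nb = 6.146 − (2.95)(0.06556) = 5.9526 L
T = (23.584)(5.9526)/((2.95)(0.08206)) = 579.9 K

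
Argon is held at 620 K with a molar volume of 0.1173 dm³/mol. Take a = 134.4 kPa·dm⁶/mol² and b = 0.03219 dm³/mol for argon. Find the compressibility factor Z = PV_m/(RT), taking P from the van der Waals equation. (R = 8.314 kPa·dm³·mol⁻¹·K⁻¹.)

P = RT/(V_m − b) − a/V_m² = (8.314)(620)/(0.1173 − 0.03219) − 134.4/(0.1173)²
  = 5154.7/0.085110 − 9767.9 = 60565 − 9767.9 = 50797 kPa
Z = PV_m/(RT) = (50797)(0.1173)/((8.314)(620)) = 5958.5/5154.7 = 1.156

Z ≈ 1.156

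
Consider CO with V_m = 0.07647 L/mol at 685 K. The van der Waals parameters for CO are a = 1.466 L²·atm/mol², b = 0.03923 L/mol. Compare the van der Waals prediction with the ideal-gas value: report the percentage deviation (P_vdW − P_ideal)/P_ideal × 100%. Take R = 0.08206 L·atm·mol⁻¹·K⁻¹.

71.24 %

Ideal: P_ideal = RT/V_m = (0.08206)(685)/0.07647 = 735.074 atm
vdW: P = RT/(V_m − b) − a/V_m² = 56.2111/0.0372400 − 1.466/0.00584766 = 1509.43 − 250.699 = 1258.73 atm
% deviation = (1258.73 − 735.074)/735.074 × 100% = 71.24%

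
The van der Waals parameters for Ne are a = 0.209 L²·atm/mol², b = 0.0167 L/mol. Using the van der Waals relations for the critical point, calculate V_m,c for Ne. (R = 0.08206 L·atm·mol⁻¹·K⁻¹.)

For a van der Waals gas, V_m,c = 3b.
V_m,c = 3×0.0167 = 0.05010 L/mol

V_m,c ≈ 0.05010 L/mol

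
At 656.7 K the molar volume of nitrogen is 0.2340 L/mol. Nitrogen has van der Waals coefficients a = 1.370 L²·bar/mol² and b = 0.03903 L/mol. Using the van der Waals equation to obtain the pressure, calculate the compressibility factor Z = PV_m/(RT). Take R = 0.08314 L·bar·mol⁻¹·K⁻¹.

Z ≈ 1.093

P = RT/(V_m − b) − a/V_m² = (0.08314)(656.7)/(0.2340 − 0.03903) − 1.370/(0.2340)²
  = 54.598/0.19497 − 25.020 = 280.03 − 25.020 = 255.01 bar
Z = PV_m/(RT) = (255.01)(0.2340)/((0.08314)(656.7)) = 59.672/54.598 = 1.093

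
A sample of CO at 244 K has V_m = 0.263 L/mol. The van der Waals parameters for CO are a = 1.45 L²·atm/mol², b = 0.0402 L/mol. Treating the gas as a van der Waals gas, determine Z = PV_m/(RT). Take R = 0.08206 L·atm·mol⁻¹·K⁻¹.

P = RT/(V_m − b) − a/V_m² = (0.08206)(244)/(0.263 − 0.0402) − 1.45/(0.263)²
  = 20.023/0.22280 − 20.963 = 89.870 − 20.963 = 68.907 atm
Z = PV_m/(RT) = (68.907)(0.263)/((0.08206)(244)) = 18.123/20.023 = 0.9051

Z ≈ 0.9051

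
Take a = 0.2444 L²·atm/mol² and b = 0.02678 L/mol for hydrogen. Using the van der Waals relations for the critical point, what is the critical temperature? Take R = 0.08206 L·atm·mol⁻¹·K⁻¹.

T_c ≈ 32.95 K

For a van der Waals gas, T_c = 8a/(27Rb).
T_c = 8×0.2444/(27×0.08206×0.02678) = 1.9552/0.059334 = 32.95 K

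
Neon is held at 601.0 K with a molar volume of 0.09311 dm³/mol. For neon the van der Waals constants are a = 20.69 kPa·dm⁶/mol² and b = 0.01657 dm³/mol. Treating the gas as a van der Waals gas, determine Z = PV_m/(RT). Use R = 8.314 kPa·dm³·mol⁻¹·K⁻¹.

P = RT/(V_m − b) − a/V_m² = (8.314)(601.0)/(0.09311 − 0.01657) − 20.69/(0.09311)²
  = 4996.7/0.076540 − 2386.5 = 65282 − 2386.5 = 62896 kPa
Z = PV_m/(RT) = (62896)(0.09311)/((8.314)(601.0)) = 5856.2/4996.7 = 1.172

Z ≈ 1.172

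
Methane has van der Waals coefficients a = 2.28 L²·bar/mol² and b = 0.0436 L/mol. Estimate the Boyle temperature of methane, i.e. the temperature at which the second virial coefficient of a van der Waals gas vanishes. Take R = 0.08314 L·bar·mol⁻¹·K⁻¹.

For a van der Waals gas the second virial coefficient B₂ = b − a/(RT) vanishes at T_B = a/(Rb).
T_B = 2.28/(0.08314×0.0436) = 2.28/0.0036249 = 629.0 K

T_B ≈ 629.0 K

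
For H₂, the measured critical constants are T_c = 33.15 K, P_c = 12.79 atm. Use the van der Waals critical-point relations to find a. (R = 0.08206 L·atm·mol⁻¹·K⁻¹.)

a ≈ 0.2441 L²·atm/mol²

From T_c = 8a/(27Rb) and P_c = a/(27b²): a = 27 R² T_c²/(64 P_c).
a = 27×(0.08206)²×(33.15)²/(64×12.79) = 199.80/818.56 = 0.2441 L²·atm/mol²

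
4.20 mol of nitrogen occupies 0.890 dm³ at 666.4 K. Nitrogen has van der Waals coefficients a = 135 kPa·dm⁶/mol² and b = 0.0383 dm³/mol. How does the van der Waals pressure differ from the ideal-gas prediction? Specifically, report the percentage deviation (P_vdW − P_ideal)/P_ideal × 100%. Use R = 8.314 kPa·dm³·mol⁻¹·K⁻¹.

Ideal: P_ideal = nRT/V = (4.20)(8.314)(666.4)/0.890 = 26145.9 kPa
vdW: P = nRT/(V − nb) − a n²/V² = 23269.9/0.729140 − 2381.40/0.792100 = 31914.2 − 3006.44 = 28907.8 kPa
% deviation = (28907.8 − 26145.9)/26145.9 × 100% = 10.56%

10.56 %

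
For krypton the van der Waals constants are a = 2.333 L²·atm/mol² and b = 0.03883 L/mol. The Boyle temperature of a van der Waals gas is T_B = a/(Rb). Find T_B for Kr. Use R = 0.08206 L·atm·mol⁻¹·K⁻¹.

T_B ≈ 732.2 K

For a van der Waals gas the second virial coefficient B₂ = b − a/(RT) vanishes at T_B = a/(Rb).
T_B = 2.333/(0.08206×0.03883) = 2.333/0.0031864 = 732.2 K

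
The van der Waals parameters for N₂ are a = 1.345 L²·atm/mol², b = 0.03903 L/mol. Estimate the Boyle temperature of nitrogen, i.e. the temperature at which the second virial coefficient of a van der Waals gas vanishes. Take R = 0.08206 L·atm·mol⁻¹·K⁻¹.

T_B ≈ 419.9 K

For a van der Waals gas the second virial coefficient B₂ = b − a/(RT) vanishes at T_B = a/(Rb).
T_B = 1.345/(0.08206×0.03903) = 1.345/0.0032028 = 419.9 K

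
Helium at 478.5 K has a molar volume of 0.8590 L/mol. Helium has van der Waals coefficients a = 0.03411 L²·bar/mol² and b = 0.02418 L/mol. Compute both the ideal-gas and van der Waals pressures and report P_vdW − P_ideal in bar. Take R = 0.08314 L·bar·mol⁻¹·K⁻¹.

ΔP ≈ 1.295 bar

Ideal: P_ideal = RT/V_m = (0.08314)(478.5)/0.8590 = 46.3126 bar
vdW: P = RT/(V_m − b) − a/V_m² = 39.7825/0.834820 − 0.03411/0.737881 = 47.6540 − 0.0462270 = 47.6078 bar
ΔP = 47.6078 − 46.3126 = 1.295 bar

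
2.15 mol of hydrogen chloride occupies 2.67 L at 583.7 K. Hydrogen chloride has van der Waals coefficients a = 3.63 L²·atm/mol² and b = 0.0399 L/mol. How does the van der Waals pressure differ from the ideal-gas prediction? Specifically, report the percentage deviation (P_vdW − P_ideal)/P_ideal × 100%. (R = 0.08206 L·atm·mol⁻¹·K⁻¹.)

-2.78 %

Ideal: P_ideal = nRT/V = (2.15)(0.08206)(583.7)/2.67 = 38.5699 atm
vdW: P = nRT/(V − nb) − a n²/V² = 102.982/2.58422 − 16.7797/7.12890 = 39.8503 − 2.35376 = 37.4965 atm
% deviation = (37.4965 − 38.5699)/38.5699 × 100% = -2.78%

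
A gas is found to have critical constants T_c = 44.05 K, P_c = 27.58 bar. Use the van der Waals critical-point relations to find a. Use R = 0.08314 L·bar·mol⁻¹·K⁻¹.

From T_c = 8a/(27Rb) and P_c = a/(27b²): a = 27 R² T_c²/(64 P_c).
a = 27×(0.08314)²×(44.05)²/(64×27.58) = 362.14/1765.1 = 0.2052 L²·bar/mol²

a ≈ 0.2052 L²·bar/mol²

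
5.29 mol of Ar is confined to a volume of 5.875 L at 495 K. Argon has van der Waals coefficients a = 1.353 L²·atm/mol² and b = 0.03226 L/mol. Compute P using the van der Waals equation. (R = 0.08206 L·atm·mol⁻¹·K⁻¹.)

P ≈ 36.57 atm

P = nRT/(V − nb) − a n²/V²
nRT/(V − nb) = (5.29)(0.08206)(495)/(5.875 − 5.29×0.03226) = 214.88/5.7043 = 37.670 atm
a n²/V² = (1.353)(5.29)²/(5.875)² = 1.0970 atm
P = 37.670 − 1.0970 = 36.57 atm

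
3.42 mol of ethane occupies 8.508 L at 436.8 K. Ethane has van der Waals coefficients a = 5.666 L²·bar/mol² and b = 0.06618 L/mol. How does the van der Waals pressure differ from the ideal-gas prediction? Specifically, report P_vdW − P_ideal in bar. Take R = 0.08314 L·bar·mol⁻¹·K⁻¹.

ΔP ≈ -0.517 bar

Ideal: P_ideal = nRT/V = (3.42)(0.08314)(436.8)/8.508 = 14.5979 bar
vdW: P = nRT/(V − nb) − a n²/V² = 124.199/8.28166 − 66.2718/72.3861 = 14.9969 − 0.915532 = 14.0814 bar
ΔP = 14.0814 − 14.5979 = -0.517 bar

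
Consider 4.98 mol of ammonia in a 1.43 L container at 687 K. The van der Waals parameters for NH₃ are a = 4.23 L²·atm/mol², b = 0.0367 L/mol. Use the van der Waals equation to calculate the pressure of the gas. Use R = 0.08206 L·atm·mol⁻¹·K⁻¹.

P ≈ 173.8 atm

P = nRT/(V − nb) − a n²/V²
nRT/(V − nb) = (4.98)(0.08206)(687)/(1.43 − 4.98×0.0367) = 280.75/1.2472 = 225.10 atm
a n²/V² = (4.23)(4.98)²/(1.43)² = 51.301 atm
P = 225.10 − 51.301 = 173.8 atm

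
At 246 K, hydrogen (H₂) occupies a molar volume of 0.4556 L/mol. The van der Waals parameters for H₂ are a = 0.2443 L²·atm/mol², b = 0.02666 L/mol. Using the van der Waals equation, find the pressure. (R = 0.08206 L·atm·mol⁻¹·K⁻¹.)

P = RT/(V_m − b) − a/V_m²
RT/(V_m − b) = (0.08206)(246)/(0.4556 − 0.02666) = 20.187/0.42894 = 47.063 atm
a/V_m² = 0.2443/(0.4556)² = 1.1769 atm
P = 47.063 − 1.1769 = 45.89 atm

P ≈ 45.89 atm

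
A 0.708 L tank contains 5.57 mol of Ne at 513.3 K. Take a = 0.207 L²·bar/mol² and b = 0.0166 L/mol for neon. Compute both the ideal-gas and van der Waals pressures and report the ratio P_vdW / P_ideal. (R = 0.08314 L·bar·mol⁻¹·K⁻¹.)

P_vdW / P_ideal ≈ 1.112

Ideal: P_ideal = nRT/V = (5.57)(0.08314)(513.3)/0.708 = 335.740 bar
vdW: P = nRT/(V − nb) − a n²/V² = 237.704/0.615538 − 6.42215/0.501264 = 386.173 − 12.8119 = 373.361 bar
Ratio = 373.361/335.740 = 1.112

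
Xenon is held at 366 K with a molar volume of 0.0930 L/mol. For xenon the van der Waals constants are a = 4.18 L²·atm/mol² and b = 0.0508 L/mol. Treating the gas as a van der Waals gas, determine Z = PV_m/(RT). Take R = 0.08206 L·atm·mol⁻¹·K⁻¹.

Z ≈ 0.7073

P = RT/(V_m − b) − a/V_m² = (0.08206)(366)/(0.0930 − 0.0508) − 4.18/(0.0930)²
  = 30.034/0.042200 − 483.29 = 711.71 − 483.29 = 228.42 atm
Z = PV_m/(RT) = (228.42)(0.0930)/((0.08206)(366)) = 21.243/30.034 = 0.7073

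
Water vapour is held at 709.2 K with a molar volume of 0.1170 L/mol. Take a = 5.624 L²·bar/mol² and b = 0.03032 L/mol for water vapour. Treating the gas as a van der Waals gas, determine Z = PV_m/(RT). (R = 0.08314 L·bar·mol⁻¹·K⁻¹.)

Z ≈ 0.5346

P = RT/(V_m − b) − a/V_m² = (0.08314)(709.2)/(0.1170 − 0.03032) − 5.624/(0.1170)²
  = 58.963/0.086680 − 410.84 = 680.24 − 410.84 = 269.40 bar
Z = PV_m/(RT) = (269.40)(0.1170)/((0.08314)(709.2)) = 31.520/58.963 = 0.5346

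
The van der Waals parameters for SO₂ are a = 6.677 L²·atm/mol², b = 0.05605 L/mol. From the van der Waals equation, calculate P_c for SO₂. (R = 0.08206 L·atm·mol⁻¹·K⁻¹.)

For a van der Waals gas, P_c = a/(27b²).
P_c = 6.677/(27×(0.05605)²) = 6.677/0.084823 = 78.72 atm

P_c ≈ 78.72 atm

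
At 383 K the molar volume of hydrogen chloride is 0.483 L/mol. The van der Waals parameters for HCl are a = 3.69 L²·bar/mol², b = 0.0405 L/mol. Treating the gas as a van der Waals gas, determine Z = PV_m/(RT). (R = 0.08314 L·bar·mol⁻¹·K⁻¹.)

Z ≈ 0.8516

P = RT/(V_m − b) − a/V_m² = (0.08314)(383)/(0.483 − 0.0405) − 3.69/(0.483)²
  = 31.843/0.44250 − 15.817 = 71.962 − 15.817 = 56.145 bar
Z = PV_m/(RT) = (56.145)(0.483)/((0.08314)(383)) = 27.118/31.843 = 0.8516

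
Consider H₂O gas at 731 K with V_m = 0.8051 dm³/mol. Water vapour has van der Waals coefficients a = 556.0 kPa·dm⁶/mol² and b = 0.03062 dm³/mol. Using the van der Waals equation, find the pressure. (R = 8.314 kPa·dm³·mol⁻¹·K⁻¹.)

P ≈ 6989 kPa

P = RT/(V_m − b) − a/V_m²
RT/(V_m − b) = (8.314)(731)/(0.8051 − 0.03062) = 6077.5/0.77448 = 7847.2 kPa
a/V_m² = 556.0/(0.8051)² = 857.78 kPa
P = 7847.2 − 857.78 = 6989 kPa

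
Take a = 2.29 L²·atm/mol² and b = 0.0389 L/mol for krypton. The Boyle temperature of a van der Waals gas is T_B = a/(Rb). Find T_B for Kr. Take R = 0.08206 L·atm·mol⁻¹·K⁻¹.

For a van der Waals gas the second virial coefficient B₂ = b − a/(RT) vanishes at T_B = a/(Rb).
T_B = 2.29/(0.08206×0.0389) = 2.29/0.0031921 = 717.4 K

T_B ≈ 717.4 K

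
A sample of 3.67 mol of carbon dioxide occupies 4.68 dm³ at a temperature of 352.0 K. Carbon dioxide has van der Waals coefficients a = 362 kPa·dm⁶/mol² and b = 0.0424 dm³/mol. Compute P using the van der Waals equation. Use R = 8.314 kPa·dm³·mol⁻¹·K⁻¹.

P = nRT/(V − nb) − a n²/V²
nRT/(V − nb) = (3.67)(8.314)(352.0)/(4.68 − 3.67×0.0424) = 10740/4.5244 = 2373.8 kPa
a n²/V² = (362)(3.67)²/(4.68)² = 222.61 kPa
P = 2373.8 − 222.61 = 2151 kPa

P ≈ 2151 kPa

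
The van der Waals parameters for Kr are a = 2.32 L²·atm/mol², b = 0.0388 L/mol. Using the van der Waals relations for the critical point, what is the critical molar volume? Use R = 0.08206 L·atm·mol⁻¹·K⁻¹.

For a van der Waals gas, V_m,c = 3b.
V_m,c = 3×0.0388 = 0.1164 L/mol

V_m,c ≈ 0.1164 L/mol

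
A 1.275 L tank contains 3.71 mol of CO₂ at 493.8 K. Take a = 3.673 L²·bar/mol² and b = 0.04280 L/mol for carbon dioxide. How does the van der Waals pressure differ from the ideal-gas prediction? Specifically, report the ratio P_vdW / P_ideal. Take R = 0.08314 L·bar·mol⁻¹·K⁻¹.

P_vdW / P_ideal ≈ 0.8819

Ideal: P_ideal = nRT/V = (3.71)(0.08314)(493.8)/1.275 = 119.461 bar
vdW: P = nRT/(V − nb) − a n²/V² = 152.312/1.11621 − 50.5555/1.62563 = 136.455 − 31.0990 = 105.356 bar
Ratio = 105.356/119.461 = 0.8819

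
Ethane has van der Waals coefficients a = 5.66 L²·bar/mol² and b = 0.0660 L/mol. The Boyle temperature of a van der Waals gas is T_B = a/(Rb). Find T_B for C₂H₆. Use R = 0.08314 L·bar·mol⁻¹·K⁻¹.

For a van der Waals gas the second virial coefficient B₂ = b − a/(RT) vanishes at T_B = a/(Rb).
T_B = 5.66/(0.08314×0.0660) = 5.66/0.0054872 = 1031 K

T_B ≈ 1031 K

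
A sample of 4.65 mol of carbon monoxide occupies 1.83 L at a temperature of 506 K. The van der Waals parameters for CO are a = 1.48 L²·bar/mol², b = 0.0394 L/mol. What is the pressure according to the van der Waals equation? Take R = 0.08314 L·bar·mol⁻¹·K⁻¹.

P ≈ 109.2 bar

P = nRT/(V − nb) − a n²/V²
nRT/(V − nb) = (4.65)(0.08314)(506)/(1.83 − 4.65×0.0394) = 195.62/1.6468 = 118.79 bar
a n²/V² = (1.48)(4.65)²/(1.83)² = 9.5558 bar
P = 118.79 − 9.5558 = 109.2 bar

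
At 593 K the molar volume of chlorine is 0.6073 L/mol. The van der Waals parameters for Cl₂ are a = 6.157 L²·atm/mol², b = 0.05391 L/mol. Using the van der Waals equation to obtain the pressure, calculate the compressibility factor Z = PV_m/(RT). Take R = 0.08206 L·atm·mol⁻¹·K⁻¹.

P = RT/(V_m − b) − a/V_m² = (0.08206)(593)/(0.6073 − 0.05391) − 6.157/(0.6073)²
  = 48.662/0.55339 − 16.694 = 87.934 − 16.694 = 71.240 atm
Z = PV_m/(RT) = (71.240)(0.6073)/((0.08206)(593)) = 43.264/48.662 = 0.8891

Z ≈ 0.8891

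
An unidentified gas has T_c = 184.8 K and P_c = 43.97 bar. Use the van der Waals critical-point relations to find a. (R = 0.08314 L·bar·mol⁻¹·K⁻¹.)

From T_c = 8a/(27Rb) and P_c = a/(27b²): a = 27 R² T_c²/(64 P_c).
a = 27×(0.08314)²×(184.8)²/(64×43.97) = 6373.6/2814.1 = 2.265 L²·bar/mol²

a ≈ 2.265 L²·bar/mol²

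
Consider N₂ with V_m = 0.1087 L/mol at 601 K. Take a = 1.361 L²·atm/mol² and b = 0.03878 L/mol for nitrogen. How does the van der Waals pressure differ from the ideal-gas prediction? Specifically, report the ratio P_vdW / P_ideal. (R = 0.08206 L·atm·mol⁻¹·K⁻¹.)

P_vdW / P_ideal ≈ 1.301

Ideal: P_ideal = RT/V_m = (0.08206)(601)/0.1087 = 453.708 atm
vdW: P = RT/(V_m − b) − a/V_m² = 49.3181/0.0699200 − 1.361/0.0118157 = 705.350 − 115.186 = 590.164 atm
Ratio = 590.164/453.708 = 1.301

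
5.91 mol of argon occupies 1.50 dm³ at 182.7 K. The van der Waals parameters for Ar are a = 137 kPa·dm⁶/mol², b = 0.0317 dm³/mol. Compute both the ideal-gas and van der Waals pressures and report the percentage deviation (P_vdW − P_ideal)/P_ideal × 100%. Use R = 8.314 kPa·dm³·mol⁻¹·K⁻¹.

Ideal: P_ideal = nRT/V = (5.91)(8.314)(182.7)/1.50 = 5984.73 kPa
vdW: P = nRT/(V − nb) − a n²/V² = 8977.10/1.31265 − 4785.15/2.25000 = 6838.91 − 2126.73 = 4712.18 kPa
% deviation = (4712.18 − 5984.73)/5984.73 × 100% = -21.26%

-21.26 %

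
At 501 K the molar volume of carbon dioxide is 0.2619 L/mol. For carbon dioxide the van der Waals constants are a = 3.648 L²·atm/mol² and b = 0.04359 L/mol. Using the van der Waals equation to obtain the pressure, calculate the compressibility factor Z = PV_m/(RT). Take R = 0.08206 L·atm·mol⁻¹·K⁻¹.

Z ≈ 0.8609

P = RT/(V_m − b) − a/V_m² = (0.08206)(501)/(0.2619 − 0.04359) − 3.648/(0.2619)²
  = 41.112/0.21831 − 53.184 = 188.32 − 53.184 = 135.14 atm
Z = PV_m/(RT) = (135.14)(0.2619)/((0.08206)(501)) = 35.393/41.112 = 0.8609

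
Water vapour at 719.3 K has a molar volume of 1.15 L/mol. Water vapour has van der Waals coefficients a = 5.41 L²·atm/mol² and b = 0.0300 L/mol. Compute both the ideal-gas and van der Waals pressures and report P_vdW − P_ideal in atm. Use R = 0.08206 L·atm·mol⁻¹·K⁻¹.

Ideal: P_ideal = RT/V_m = (0.08206)(719.3)/1.15 = 51.3267 atm
vdW: P = RT/(V_m − b) − a/V_m² = 59.0258/1.12000 − 5.41/1.32250 = 52.7016 − 4.09074 = 48.6109 atm
ΔP = 48.6109 − 51.3267 = -2.716 atm

ΔP ≈ -2.716 atm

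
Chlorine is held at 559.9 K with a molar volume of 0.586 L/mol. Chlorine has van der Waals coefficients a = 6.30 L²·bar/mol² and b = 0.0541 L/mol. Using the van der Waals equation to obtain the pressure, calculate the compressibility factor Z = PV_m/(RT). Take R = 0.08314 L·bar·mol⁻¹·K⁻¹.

P = RT/(V_m − b) − a/V_m² = (0.08314)(559.9)/(0.586 − 0.0541) − 6.30/(0.586)²
  = 46.550/0.53190 − 18.346 = 87.516 − 18.346 = 69.170 bar
Z = PV_m/(RT) = (69.170)(0.586)/((0.08314)(559.9)) = 40.534/46.550 = 0.8708

Z ≈ 0.8708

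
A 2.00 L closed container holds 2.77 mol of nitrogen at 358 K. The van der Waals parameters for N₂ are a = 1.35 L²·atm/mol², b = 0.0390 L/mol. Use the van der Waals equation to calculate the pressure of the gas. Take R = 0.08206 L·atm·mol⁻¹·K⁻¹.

P ≈ 40.42 atm

P = nRT/(V − nb) − a n²/V²
nRT/(V − nb) = (2.77)(0.08206)(358)/(2.00 − 2.77×0.0390) = 81.376/1.8920 = 43.011 atm
a n²/V² = (1.35)(2.77)²/(2.00)² = 2.5896 atm
P = 43.011 − 2.5896 = 40.42 atm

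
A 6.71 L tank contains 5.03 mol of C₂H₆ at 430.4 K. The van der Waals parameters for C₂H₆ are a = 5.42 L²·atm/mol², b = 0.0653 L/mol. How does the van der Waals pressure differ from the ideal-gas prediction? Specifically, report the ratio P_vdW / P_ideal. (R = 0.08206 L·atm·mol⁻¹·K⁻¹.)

Ideal: P_ideal = nRT/V = (5.03)(0.08206)(430.4)/6.71 = 26.4758 atm
vdW: P = nRT/(V − nb) − a n²/V² = 177.653/6.38154 − 137.131/45.0241 = 27.8386 − 3.04572 = 24.7929 atm
Ratio = 24.7929/26.4758 = 0.9364

P_vdW / P_ideal ≈ 0.9364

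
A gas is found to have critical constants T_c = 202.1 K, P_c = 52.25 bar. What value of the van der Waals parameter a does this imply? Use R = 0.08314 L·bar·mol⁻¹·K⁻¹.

From T_c = 8a/(27Rb) and P_c = a/(27b²): a = 27 R² T_c²/(64 P_c).
a = 27×(0.08314)²×(202.1)²/(64×52.25) = 7622.8/3344.0 = 2.280 L²·bar/mol²

a ≈ 2.280 L²·bar/mol²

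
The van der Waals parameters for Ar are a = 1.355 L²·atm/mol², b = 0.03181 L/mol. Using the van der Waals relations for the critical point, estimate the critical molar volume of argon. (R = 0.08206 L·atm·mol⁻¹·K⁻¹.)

For a van der Waals gas, V_m,c = 3b.
V_m,c = 3×0.03181 = 0.09543 L/mol

V_m,c ≈ 0.09543 L/mol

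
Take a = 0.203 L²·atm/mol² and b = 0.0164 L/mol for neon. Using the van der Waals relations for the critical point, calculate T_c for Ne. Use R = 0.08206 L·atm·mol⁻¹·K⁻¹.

For a van der Waals gas, T_c = 8a/(27Rb).
T_c = 8×0.203/(27×0.08206×0.0164) = 1.6240/0.036336 = 44.69 K

T_c ≈ 44.69 K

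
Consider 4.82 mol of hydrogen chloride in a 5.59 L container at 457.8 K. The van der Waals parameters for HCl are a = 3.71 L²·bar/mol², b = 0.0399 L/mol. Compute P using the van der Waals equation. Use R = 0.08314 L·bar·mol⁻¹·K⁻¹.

P = nRT/(V − nb) − a n²/V²
nRT/(V − nb) = (4.82)(0.08314)(457.8)/(5.59 − 4.82×0.0399) = 183.46/5.3977 = 33.989 bar
a n²/V² = (3.71)(4.82)²/(5.59)² = 2.7583 bar
P = 33.989 − 2.7583 = 31.23 bar

P ≈ 31.23 bar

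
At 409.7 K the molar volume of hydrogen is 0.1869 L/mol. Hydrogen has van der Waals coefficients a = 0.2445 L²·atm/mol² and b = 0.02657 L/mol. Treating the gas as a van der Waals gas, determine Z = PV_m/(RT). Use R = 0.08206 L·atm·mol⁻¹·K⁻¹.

Z ≈ 1.127

P = RT/(V_m − b) − a/V_m² = (0.08206)(409.7)/(0.1869 − 0.02657) − 0.2445/(0.1869)²
  = 33.620/0.16033 − 6.9994 = 209.69 − 6.9994 = 202.69 atm
Z = PV_m/(RT) = (202.69)(0.1869)/((0.08206)(409.7)) = 37.883/33.620 = 1.127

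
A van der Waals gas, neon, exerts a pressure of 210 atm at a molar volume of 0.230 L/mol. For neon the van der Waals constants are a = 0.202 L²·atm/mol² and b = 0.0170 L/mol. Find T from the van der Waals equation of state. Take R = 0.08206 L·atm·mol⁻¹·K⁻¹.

T ≈ 555.0 K

T = (P + a/V_m²)(V_m − b)/R
P + a/V_m² = 210 + 0.202/(0.230)² = 213.82 atm
V_m − b = 0.230 − 0.0170 = 0.21300 L/mol
T = (213.82)(0.21300)/0.08206 = 555.0 K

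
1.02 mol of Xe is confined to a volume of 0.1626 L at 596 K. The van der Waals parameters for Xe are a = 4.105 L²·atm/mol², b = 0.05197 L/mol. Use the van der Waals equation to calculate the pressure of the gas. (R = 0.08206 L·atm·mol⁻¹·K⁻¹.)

P = nRT/(V − nb) − a n²/V²
nRT/(V − nb) = (1.02)(0.08206)(596)/(0.1626 − 1.02×0.05197) = 49.886/0.10959 = 455.21 atm
a n²/V² = (4.105)(1.02)²/(0.1626)² = 161.54 atm
P = 455.21 − 161.54 = 293.7 atm

P ≈ 293.7 atm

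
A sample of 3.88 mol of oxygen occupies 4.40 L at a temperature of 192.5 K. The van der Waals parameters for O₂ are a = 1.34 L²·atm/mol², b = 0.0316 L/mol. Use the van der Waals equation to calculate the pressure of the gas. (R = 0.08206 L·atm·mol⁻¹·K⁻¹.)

P ≈ 13.29 atm

P = nRT/(V − nb) − a n²/V²
nRT/(V − nb) = (3.88)(0.08206)(192.5)/(4.40 − 3.88×0.0316) = 61.291/4.2774 = 14.329 atm
a n²/V² = (1.34)(3.88)²/(4.40)² = 1.0420 atm
P = 14.329 − 1.0420 = 13.29 atm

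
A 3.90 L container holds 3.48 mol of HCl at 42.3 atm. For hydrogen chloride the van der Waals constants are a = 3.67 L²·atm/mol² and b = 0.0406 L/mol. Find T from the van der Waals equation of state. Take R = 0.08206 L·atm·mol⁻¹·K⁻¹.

T = (P + a n²/V²)(V − nb)/(nR)
P + a n²/V² = 42.3 + (3.67)(3.48)²/(3.90)² = 45.222 atm
V − nb = 3.90 − (3.48)(0.0406) = 3.7587 L
T = (45.222)(3.7587)/((3.48)(0.08206)) = 595.2 K

T ≈ 595.2 K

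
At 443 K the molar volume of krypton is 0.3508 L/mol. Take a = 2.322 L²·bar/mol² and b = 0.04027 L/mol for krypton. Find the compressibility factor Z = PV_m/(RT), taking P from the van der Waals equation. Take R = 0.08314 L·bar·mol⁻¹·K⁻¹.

P = RT/(V_m − b) − a/V_m² = (0.08314)(443)/(0.3508 − 0.04027) − 2.322/(0.3508)²
  = 36.831/0.31053 − 18.869 = 118.61 − 18.869 = 99.74 bar
Z = PV_m/(RT) = (99.74)(0.3508)/((0.08314)(443)) = 34.989/36.831 = 0.9500

Z ≈ 0.9500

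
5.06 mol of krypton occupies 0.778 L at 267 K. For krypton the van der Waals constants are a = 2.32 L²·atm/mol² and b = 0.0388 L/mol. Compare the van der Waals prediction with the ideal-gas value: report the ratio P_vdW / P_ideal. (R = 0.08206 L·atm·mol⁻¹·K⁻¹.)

Ideal: P_ideal = nRT/V = (5.06)(0.08206)(267)/0.778 = 142.500 atm
vdW: P = nRT/(V − nb) − a n²/V² = 110.865/0.581672 − 59.4004/0.605284 = 190.597 − 98.1364 = 92.461 atm
Ratio = 92.461/142.500 = 0.6488

P_vdW / P_ideal ≈ 0.6488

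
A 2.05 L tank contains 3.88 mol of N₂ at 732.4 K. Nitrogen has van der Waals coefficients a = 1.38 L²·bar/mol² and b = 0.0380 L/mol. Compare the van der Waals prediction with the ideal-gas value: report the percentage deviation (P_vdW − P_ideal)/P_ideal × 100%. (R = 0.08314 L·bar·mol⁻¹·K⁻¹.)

Ideal: P_ideal = nRT/V = (3.88)(0.08314)(732.4)/2.05 = 115.249 bar
vdW: P = nRT/(V − nb) − a n²/V² = 236.260/1.90256 − 20.7751/4.20250 = 124.180 − 4.94351 = 119.236 bar
% deviation = (119.236 − 115.249)/115.249 × 100% = 3.46%

3.46 %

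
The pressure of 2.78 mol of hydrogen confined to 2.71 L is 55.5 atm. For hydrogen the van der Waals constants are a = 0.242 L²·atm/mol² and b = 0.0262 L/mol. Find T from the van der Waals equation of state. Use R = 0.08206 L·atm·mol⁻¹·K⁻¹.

T ≈ 644.5 K

T = (P + a n²/V²)(V − nb)/(nR)
P + a n²/V² = 55.5 + (0.242)(2.78)²/(2.71)² = 55.755 atm
V − nb = 2.71 − (2.78)(0.0262) = 2.6372 L
T = (55.755)(2.6372)/((2.78)(0.08206)) = 644.5 K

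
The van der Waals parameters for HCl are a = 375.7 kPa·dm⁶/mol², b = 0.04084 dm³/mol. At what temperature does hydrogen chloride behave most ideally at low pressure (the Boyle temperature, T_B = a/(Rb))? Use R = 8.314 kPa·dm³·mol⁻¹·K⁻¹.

T_B ≈ 1106 K

For a van der Waals gas the second virial coefficient B₂ = b − a/(RT) vanishes at T_B = a/(Rb).
T_B = 375.7/(8.314×0.04084) = 375.7/0.33954 = 1106 K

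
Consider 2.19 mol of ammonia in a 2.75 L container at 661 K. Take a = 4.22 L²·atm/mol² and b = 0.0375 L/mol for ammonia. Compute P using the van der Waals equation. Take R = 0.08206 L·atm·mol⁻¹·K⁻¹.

P = nRT/(V − nb) − a n²/V²
nRT/(V − nb) = (2.19)(0.08206)(661)/(2.75 − 2.19×0.0375) = 118.79/2.6679 = 44.526 atm
a n²/V² = (4.22)(2.19)²/(2.75)² = 2.6763 atm
P = 44.526 − 2.6763 = 41.85 atm

P ≈ 41.85 atm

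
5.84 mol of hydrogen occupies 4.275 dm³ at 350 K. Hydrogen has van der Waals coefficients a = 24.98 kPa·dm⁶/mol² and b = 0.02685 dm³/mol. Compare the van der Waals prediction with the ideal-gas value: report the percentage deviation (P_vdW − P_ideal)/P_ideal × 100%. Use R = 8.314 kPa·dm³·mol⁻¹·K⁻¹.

2.63 %

Ideal: P_ideal = nRT/V = (5.84)(8.314)(350)/4.275 = 3975.16 kPa
vdW: P = nRT/(V − nb) − a n²/V² = 16993.8/4.11820 − 851.958/18.2756 = 4126.51 − 46.6172 = 4079.89 kPa
% deviation = (4079.89 − 3975.16)/3975.16 × 100% = 2.63%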